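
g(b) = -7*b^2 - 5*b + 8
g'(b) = -14*b - 5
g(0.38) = 5.09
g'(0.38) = -10.32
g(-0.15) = 8.59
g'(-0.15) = -2.90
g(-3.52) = -61.13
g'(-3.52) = 44.28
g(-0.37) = 8.89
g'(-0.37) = 0.18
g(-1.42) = 0.99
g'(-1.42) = 14.88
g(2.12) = -34.06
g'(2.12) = -34.68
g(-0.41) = 8.87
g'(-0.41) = 0.74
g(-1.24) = 3.44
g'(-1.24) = 12.36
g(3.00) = -70.00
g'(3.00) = -47.00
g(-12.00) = -940.00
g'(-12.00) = 163.00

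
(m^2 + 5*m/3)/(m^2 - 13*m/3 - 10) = m/(m - 6)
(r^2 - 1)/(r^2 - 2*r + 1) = (r + 1)/(r - 1)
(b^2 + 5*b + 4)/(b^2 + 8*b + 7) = (b + 4)/(b + 7)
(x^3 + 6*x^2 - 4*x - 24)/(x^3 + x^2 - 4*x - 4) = (x + 6)/(x + 1)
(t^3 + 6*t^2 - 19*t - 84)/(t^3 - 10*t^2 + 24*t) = (t^2 + 10*t + 21)/(t*(t - 6))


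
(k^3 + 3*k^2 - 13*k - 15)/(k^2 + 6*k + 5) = k - 3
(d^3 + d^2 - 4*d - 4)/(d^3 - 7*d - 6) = (d - 2)/(d - 3)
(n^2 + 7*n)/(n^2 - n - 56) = n/(n - 8)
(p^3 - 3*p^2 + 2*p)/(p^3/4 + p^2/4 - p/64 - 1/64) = 64*p*(p^2 - 3*p + 2)/(16*p^3 + 16*p^2 - p - 1)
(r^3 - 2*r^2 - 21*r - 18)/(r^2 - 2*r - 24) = (r^2 + 4*r + 3)/(r + 4)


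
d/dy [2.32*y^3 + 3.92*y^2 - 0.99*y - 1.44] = 6.96*y^2 + 7.84*y - 0.99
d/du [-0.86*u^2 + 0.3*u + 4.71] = 0.3 - 1.72*u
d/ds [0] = 0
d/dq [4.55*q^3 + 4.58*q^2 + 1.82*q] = 13.65*q^2 + 9.16*q + 1.82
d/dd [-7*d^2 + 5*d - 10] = 5 - 14*d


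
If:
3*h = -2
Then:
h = -2/3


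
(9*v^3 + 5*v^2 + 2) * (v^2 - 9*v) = 9*v^5 - 76*v^4 - 45*v^3 + 2*v^2 - 18*v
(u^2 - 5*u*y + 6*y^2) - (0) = u^2 - 5*u*y + 6*y^2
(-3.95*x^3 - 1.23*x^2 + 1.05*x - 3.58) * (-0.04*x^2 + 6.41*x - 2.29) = 0.158*x^5 - 25.2703*x^4 + 1.1192*x^3 + 9.6904*x^2 - 25.3523*x + 8.1982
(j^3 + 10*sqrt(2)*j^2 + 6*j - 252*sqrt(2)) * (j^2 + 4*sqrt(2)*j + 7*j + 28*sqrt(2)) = j^5 + 7*j^4 + 14*sqrt(2)*j^4 + 86*j^3 + 98*sqrt(2)*j^3 - 228*sqrt(2)*j^2 + 602*j^2 - 1596*sqrt(2)*j - 2016*j - 14112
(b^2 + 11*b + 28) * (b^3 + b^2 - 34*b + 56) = b^5 + 12*b^4 + 5*b^3 - 290*b^2 - 336*b + 1568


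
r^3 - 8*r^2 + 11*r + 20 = (r - 5)*(r - 4)*(r + 1)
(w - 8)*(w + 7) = w^2 - w - 56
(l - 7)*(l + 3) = l^2 - 4*l - 21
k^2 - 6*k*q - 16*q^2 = (k - 8*q)*(k + 2*q)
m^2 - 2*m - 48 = (m - 8)*(m + 6)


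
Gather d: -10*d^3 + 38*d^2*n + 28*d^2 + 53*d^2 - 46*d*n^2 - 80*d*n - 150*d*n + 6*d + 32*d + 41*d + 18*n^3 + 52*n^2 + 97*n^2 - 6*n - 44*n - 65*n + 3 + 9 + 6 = -10*d^3 + d^2*(38*n + 81) + d*(-46*n^2 - 230*n + 79) + 18*n^3 + 149*n^2 - 115*n + 18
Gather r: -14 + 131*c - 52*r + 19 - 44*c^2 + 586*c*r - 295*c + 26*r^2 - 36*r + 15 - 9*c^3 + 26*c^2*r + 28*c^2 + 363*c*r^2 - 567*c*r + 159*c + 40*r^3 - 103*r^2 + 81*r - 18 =-9*c^3 - 16*c^2 - 5*c + 40*r^3 + r^2*(363*c - 77) + r*(26*c^2 + 19*c - 7) + 2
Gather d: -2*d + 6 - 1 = 5 - 2*d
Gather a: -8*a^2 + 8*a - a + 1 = -8*a^2 + 7*a + 1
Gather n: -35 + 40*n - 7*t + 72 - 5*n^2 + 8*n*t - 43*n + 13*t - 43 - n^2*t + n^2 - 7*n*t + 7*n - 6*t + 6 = n^2*(-t - 4) + n*(t + 4)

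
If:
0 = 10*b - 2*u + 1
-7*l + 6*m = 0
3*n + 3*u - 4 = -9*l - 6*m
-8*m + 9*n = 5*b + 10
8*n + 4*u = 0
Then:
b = -679/1110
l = 145/296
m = 1015/1776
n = 142/111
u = -284/111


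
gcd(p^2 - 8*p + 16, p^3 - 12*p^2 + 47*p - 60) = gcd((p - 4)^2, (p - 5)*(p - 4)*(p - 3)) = p - 4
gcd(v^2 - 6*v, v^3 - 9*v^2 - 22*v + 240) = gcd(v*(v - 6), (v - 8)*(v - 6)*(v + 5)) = v - 6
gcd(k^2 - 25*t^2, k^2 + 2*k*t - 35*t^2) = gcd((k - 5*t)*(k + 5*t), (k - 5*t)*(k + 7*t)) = -k + 5*t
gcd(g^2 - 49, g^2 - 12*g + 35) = g - 7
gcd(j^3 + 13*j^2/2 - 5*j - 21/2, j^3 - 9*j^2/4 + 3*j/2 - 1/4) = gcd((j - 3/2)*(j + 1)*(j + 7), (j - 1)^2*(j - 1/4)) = 1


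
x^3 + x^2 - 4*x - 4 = (x - 2)*(x + 1)*(x + 2)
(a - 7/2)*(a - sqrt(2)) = a^2 - 7*a/2 - sqrt(2)*a + 7*sqrt(2)/2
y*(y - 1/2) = y^2 - y/2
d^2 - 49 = (d - 7)*(d + 7)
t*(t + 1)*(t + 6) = t^3 + 7*t^2 + 6*t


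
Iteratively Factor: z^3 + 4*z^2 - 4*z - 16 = (z - 2)*(z^2 + 6*z + 8) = (z - 2)*(z + 4)*(z + 2)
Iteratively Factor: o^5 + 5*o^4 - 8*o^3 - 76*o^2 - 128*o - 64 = (o + 2)*(o^4 + 3*o^3 - 14*o^2 - 48*o - 32) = (o - 4)*(o + 2)*(o^3 + 7*o^2 + 14*o + 8) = (o - 4)*(o + 2)*(o + 4)*(o^2 + 3*o + 2) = (o - 4)*(o + 1)*(o + 2)*(o + 4)*(o + 2)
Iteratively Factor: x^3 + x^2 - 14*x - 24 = (x - 4)*(x^2 + 5*x + 6) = (x - 4)*(x + 3)*(x + 2)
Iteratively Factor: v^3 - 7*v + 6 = (v + 3)*(v^2 - 3*v + 2) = (v - 1)*(v + 3)*(v - 2)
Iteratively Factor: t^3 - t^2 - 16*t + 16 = (t + 4)*(t^2 - 5*t + 4) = (t - 1)*(t + 4)*(t - 4)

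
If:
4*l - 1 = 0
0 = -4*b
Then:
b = 0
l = 1/4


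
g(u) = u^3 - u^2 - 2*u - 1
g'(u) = 3*u^2 - 2*u - 2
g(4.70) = 71.33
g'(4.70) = 54.87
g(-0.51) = -0.37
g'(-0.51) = -0.20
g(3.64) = 26.70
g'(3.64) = 30.47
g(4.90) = 82.84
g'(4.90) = 60.23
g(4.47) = 59.39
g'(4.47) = 49.00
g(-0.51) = -0.37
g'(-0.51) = -0.20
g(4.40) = 56.02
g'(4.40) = 47.28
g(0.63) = -2.41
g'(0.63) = -2.07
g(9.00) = 629.00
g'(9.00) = 223.00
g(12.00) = 1559.00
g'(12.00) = 406.00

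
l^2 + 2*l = l*(l + 2)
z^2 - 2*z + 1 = (z - 1)^2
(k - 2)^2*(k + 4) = k^3 - 12*k + 16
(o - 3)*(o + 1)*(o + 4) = o^3 + 2*o^2 - 11*o - 12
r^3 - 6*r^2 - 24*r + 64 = (r - 8)*(r - 2)*(r + 4)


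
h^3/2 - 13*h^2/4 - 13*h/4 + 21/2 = (h/2 + 1)*(h - 7)*(h - 3/2)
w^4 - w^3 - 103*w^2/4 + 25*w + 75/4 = (w - 5)*(w - 3/2)*(w + 1/2)*(w + 5)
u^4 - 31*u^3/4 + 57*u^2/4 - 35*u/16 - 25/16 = (u - 5)*(u - 5/2)*(u - 1/2)*(u + 1/4)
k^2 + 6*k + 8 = (k + 2)*(k + 4)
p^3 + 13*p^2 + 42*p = p*(p + 6)*(p + 7)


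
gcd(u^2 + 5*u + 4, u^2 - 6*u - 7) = u + 1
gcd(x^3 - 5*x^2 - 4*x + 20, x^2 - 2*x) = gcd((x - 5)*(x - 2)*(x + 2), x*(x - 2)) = x - 2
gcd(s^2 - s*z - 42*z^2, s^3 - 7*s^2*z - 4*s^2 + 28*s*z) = -s + 7*z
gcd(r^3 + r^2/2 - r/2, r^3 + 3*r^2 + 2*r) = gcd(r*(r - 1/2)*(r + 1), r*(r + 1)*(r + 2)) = r^2 + r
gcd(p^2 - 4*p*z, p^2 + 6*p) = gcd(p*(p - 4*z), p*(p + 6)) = p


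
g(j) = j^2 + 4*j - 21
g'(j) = 2*j + 4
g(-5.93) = -9.56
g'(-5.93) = -7.86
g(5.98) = 38.68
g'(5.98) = 15.96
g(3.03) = 0.30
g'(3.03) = 10.06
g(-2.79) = -24.38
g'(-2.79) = -1.58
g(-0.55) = -22.90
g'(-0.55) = 2.90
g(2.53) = -4.48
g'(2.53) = 9.06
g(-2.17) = -24.97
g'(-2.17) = -0.34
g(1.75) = -10.94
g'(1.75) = 7.50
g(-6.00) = -9.00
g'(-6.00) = -8.00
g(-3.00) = -24.00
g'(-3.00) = -2.00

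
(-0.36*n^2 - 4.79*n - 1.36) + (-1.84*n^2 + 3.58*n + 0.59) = -2.2*n^2 - 1.21*n - 0.77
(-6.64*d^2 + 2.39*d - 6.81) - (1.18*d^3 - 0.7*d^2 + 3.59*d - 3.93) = -1.18*d^3 - 5.94*d^2 - 1.2*d - 2.88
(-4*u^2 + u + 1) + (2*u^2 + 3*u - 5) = -2*u^2 + 4*u - 4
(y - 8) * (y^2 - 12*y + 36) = y^3 - 20*y^2 + 132*y - 288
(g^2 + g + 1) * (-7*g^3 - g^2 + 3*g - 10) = -7*g^5 - 8*g^4 - 5*g^3 - 8*g^2 - 7*g - 10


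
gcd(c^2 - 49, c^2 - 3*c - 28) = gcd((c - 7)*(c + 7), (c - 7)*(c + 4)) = c - 7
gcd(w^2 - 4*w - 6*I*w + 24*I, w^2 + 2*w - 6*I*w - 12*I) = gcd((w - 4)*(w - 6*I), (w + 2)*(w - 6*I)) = w - 6*I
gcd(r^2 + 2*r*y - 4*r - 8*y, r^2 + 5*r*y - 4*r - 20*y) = r - 4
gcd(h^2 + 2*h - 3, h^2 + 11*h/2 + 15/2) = h + 3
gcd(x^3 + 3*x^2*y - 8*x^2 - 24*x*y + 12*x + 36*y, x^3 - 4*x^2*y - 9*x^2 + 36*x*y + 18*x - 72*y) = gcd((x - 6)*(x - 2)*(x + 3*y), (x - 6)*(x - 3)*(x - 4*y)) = x - 6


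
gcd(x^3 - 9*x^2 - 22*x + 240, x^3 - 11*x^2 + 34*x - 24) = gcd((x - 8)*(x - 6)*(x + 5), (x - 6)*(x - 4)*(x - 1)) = x - 6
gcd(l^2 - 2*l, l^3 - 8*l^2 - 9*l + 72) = 1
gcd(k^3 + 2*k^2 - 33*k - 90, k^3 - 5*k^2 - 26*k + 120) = k^2 - k - 30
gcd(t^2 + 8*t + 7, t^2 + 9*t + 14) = t + 7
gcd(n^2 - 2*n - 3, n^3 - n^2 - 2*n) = n + 1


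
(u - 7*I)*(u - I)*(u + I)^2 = u^4 - 6*I*u^3 + 8*u^2 - 6*I*u + 7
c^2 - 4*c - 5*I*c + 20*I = (c - 4)*(c - 5*I)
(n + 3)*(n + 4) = n^2 + 7*n + 12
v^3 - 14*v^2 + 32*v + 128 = (v - 8)^2*(v + 2)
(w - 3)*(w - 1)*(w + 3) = w^3 - w^2 - 9*w + 9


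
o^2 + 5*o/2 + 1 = (o + 1/2)*(o + 2)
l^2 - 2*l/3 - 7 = (l - 3)*(l + 7/3)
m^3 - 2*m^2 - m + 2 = (m - 2)*(m - 1)*(m + 1)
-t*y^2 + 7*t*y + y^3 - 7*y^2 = y*(-t + y)*(y - 7)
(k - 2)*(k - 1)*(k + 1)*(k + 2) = k^4 - 5*k^2 + 4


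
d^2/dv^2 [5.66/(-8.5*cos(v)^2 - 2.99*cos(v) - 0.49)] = (1635.74*(1 - cos(v)^2)^2 + 431.5467*cos(v)^3 + 774.175366*cos(v)^2 - 871.385866*cos(v) - 1689.794132)/(8.5*cos(v)^2 + 2.99*cos(v) + 0.49)^3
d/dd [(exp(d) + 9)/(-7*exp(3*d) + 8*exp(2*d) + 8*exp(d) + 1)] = (-(exp(d) + 9)*(-21*exp(2*d) + 16*exp(d) + 8) - 7*exp(3*d) + 8*exp(2*d) + 8*exp(d) + 1)*exp(d)/(-7*exp(3*d) + 8*exp(2*d) + 8*exp(d) + 1)^2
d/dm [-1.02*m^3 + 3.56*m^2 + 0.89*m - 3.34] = -3.06*m^2 + 7.12*m + 0.89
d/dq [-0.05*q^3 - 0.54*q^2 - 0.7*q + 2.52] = -0.15*q^2 - 1.08*q - 0.7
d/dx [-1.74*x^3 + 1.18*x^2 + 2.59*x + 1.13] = -5.22*x^2 + 2.36*x + 2.59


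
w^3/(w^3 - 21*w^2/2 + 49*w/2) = 2*w^2/(2*w^2 - 21*w + 49)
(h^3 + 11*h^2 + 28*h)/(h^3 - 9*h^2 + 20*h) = (h^2 + 11*h + 28)/(h^2 - 9*h + 20)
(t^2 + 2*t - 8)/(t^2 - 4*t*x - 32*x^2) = (-t^2 - 2*t + 8)/(-t^2 + 4*t*x + 32*x^2)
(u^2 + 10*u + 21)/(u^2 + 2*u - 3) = (u + 7)/(u - 1)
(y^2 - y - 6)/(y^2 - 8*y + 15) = (y + 2)/(y - 5)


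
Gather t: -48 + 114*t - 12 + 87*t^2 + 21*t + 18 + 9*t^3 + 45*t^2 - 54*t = 9*t^3 + 132*t^2 + 81*t - 42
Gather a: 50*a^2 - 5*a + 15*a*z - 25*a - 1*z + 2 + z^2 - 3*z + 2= 50*a^2 + a*(15*z - 30) + z^2 - 4*z + 4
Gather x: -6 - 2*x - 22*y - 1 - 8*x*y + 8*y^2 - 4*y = x*(-8*y - 2) + 8*y^2 - 26*y - 7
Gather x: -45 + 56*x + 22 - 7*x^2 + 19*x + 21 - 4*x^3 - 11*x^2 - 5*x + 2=-4*x^3 - 18*x^2 + 70*x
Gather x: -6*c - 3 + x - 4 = -6*c + x - 7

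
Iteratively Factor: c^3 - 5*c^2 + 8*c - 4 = (c - 1)*(c^2 - 4*c + 4) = (c - 2)*(c - 1)*(c - 2)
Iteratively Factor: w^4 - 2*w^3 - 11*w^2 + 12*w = (w)*(w^3 - 2*w^2 - 11*w + 12) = w*(w + 3)*(w^2 - 5*w + 4) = w*(w - 4)*(w + 3)*(w - 1)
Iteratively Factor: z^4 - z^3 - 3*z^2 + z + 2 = (z + 1)*(z^3 - 2*z^2 - z + 2) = (z + 1)^2*(z^2 - 3*z + 2) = (z - 2)*(z + 1)^2*(z - 1)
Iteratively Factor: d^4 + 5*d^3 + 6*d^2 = (d)*(d^3 + 5*d^2 + 6*d) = d*(d + 2)*(d^2 + 3*d) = d^2*(d + 2)*(d + 3)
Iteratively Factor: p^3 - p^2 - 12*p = (p)*(p^2 - p - 12) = p*(p - 4)*(p + 3)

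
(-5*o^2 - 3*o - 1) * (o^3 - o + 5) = -5*o^5 - 3*o^4 + 4*o^3 - 22*o^2 - 14*o - 5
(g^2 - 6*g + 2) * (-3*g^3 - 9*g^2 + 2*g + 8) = -3*g^5 + 9*g^4 + 50*g^3 - 22*g^2 - 44*g + 16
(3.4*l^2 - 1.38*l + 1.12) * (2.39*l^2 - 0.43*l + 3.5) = 8.126*l^4 - 4.7602*l^3 + 15.1702*l^2 - 5.3116*l + 3.92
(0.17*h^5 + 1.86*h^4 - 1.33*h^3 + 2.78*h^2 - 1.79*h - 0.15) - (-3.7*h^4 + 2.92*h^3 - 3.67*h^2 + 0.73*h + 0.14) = 0.17*h^5 + 5.56*h^4 - 4.25*h^3 + 6.45*h^2 - 2.52*h - 0.29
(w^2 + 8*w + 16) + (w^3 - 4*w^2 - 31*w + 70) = w^3 - 3*w^2 - 23*w + 86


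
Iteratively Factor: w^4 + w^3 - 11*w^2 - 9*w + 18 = (w - 1)*(w^3 + 2*w^2 - 9*w - 18) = (w - 3)*(w - 1)*(w^2 + 5*w + 6) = (w - 3)*(w - 1)*(w + 3)*(w + 2)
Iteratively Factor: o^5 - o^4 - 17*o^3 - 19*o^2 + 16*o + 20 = (o + 1)*(o^4 - 2*o^3 - 15*o^2 - 4*o + 20) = (o + 1)*(o + 2)*(o^3 - 4*o^2 - 7*o + 10) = (o - 5)*(o + 1)*(o + 2)*(o^2 + o - 2) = (o - 5)*(o + 1)*(o + 2)^2*(o - 1)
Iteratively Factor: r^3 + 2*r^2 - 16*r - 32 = (r - 4)*(r^2 + 6*r + 8) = (r - 4)*(r + 4)*(r + 2)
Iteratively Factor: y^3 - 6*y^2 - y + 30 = (y + 2)*(y^2 - 8*y + 15) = (y - 3)*(y + 2)*(y - 5)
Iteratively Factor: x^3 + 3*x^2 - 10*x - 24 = (x + 4)*(x^2 - x - 6) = (x + 2)*(x + 4)*(x - 3)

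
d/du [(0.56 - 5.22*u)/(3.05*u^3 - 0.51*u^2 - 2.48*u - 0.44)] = (31.842*u^3 - 7.7862*u^2 + 0.571199999999999*u + 3.6856)/(9.3025*u^6 - 3.111*u^5 - 14.8679*u^4 - 0.1544*u^3 + 6.5992*u^2 + 2.1824*u + 0.1936)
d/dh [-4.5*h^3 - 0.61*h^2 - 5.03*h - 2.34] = -13.5*h^2 - 1.22*h - 5.03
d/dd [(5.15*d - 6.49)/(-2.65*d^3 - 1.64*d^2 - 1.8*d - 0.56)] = (27.295*d^3 - 43.1495*d^2 - 21.2872*d - 14.566)/(7.0225*d^6 + 8.692*d^5 + 12.2296*d^4 + 8.872*d^3 + 5.0768*d^2 + 2.016*d + 0.3136)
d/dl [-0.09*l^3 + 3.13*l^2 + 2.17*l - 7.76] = -0.27*l^2 + 6.26*l + 2.17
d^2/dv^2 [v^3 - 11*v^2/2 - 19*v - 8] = 6*v - 11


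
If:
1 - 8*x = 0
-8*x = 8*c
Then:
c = -1/8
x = 1/8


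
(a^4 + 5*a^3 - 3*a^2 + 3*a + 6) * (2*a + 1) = 2*a^5 + 11*a^4 - a^3 + 3*a^2 + 15*a + 6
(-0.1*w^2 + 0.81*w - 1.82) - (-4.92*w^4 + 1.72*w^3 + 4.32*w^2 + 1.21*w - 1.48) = 4.92*w^4 - 1.72*w^3 - 4.42*w^2 - 0.4*w - 0.34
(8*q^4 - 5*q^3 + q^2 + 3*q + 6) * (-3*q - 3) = -24*q^5 - 9*q^4 + 12*q^3 - 12*q^2 - 27*q - 18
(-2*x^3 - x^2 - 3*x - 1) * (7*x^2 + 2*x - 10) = -14*x^5 - 11*x^4 - 3*x^3 - 3*x^2 + 28*x + 10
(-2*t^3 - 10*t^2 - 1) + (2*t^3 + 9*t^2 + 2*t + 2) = -t^2 + 2*t + 1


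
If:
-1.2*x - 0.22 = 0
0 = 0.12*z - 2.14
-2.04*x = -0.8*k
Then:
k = -0.47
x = -0.18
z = 17.83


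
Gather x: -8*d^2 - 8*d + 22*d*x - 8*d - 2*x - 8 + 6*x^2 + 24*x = -8*d^2 - 16*d + 6*x^2 + x*(22*d + 22) - 8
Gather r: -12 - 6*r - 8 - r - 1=-7*r - 21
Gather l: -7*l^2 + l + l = -7*l^2 + 2*l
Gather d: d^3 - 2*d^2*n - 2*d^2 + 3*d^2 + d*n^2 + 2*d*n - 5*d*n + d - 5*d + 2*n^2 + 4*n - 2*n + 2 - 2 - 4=d^3 + d^2*(1 - 2*n) + d*(n^2 - 3*n - 4) + 2*n^2 + 2*n - 4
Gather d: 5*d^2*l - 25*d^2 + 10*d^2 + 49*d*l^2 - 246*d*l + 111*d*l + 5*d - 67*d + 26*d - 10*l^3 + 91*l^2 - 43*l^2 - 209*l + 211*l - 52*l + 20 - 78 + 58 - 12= d^2*(5*l - 15) + d*(49*l^2 - 135*l - 36) - 10*l^3 + 48*l^2 - 50*l - 12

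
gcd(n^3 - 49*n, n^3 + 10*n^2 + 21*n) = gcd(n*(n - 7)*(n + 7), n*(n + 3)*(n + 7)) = n^2 + 7*n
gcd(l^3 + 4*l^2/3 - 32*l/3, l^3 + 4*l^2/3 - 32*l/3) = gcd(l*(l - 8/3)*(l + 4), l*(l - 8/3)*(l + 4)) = l^3 + 4*l^2/3 - 32*l/3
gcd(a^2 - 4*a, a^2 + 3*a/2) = a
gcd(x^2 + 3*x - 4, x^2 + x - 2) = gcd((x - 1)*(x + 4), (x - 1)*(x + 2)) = x - 1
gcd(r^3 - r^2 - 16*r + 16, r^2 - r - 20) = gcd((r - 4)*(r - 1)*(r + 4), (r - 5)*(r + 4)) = r + 4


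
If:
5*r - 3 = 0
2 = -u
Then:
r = 3/5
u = -2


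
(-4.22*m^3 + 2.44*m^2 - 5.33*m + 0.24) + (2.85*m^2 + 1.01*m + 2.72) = -4.22*m^3 + 5.29*m^2 - 4.32*m + 2.96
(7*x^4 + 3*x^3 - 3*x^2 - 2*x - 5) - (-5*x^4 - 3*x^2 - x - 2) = 12*x^4 + 3*x^3 - x - 3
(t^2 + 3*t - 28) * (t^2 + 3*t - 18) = t^4 + 6*t^3 - 37*t^2 - 138*t + 504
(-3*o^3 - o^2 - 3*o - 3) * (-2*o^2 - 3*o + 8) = 6*o^5 + 11*o^4 - 15*o^3 + 7*o^2 - 15*o - 24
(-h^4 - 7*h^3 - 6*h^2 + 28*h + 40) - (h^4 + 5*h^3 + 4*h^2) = -2*h^4 - 12*h^3 - 10*h^2 + 28*h + 40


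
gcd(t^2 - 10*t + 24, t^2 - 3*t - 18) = t - 6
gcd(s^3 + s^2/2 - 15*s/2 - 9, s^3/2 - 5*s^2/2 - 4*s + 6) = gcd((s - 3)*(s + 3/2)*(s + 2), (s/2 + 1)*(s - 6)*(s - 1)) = s + 2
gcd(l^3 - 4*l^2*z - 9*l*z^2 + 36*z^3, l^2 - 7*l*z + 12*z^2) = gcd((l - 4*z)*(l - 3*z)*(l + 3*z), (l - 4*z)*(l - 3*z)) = l^2 - 7*l*z + 12*z^2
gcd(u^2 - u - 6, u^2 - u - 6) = u^2 - u - 6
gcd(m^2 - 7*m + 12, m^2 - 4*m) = m - 4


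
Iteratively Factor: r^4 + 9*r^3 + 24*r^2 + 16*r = (r + 1)*(r^3 + 8*r^2 + 16*r) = (r + 1)*(r + 4)*(r^2 + 4*r) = (r + 1)*(r + 4)^2*(r)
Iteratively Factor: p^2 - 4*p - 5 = (p - 5)*(p + 1)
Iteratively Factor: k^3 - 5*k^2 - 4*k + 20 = (k - 2)*(k^2 - 3*k - 10) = (k - 2)*(k + 2)*(k - 5)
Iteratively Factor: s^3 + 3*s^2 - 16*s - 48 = (s + 3)*(s^2 - 16) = (s - 4)*(s + 3)*(s + 4)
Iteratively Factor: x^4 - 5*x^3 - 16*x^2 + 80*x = (x - 5)*(x^3 - 16*x) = (x - 5)*(x - 4)*(x^2 + 4*x) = (x - 5)*(x - 4)*(x + 4)*(x)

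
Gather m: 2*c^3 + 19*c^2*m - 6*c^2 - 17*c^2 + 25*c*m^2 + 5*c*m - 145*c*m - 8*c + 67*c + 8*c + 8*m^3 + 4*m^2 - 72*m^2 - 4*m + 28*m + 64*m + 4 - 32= 2*c^3 - 23*c^2 + 67*c + 8*m^3 + m^2*(25*c - 68) + m*(19*c^2 - 140*c + 88) - 28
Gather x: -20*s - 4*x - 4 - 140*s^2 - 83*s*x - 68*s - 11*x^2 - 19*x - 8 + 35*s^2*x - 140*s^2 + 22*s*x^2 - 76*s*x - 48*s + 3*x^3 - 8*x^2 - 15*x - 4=-280*s^2 - 136*s + 3*x^3 + x^2*(22*s - 19) + x*(35*s^2 - 159*s - 38) - 16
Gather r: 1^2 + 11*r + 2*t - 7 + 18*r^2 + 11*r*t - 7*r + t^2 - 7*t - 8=18*r^2 + r*(11*t + 4) + t^2 - 5*t - 14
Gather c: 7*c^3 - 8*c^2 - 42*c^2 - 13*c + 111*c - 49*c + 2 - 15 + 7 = 7*c^3 - 50*c^2 + 49*c - 6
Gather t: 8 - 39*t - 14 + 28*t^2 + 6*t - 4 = 28*t^2 - 33*t - 10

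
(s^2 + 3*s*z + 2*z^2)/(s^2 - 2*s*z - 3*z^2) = (-s - 2*z)/(-s + 3*z)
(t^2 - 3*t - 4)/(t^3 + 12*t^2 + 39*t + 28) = (t - 4)/(t^2 + 11*t + 28)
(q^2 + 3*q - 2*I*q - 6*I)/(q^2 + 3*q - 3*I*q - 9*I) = (q - 2*I)/(q - 3*I)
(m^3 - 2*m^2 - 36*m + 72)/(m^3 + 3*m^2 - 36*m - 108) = (m - 2)/(m + 3)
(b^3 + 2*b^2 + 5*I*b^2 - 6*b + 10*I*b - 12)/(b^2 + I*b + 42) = (b^3 + b^2*(2 + 5*I) + b*(-6 + 10*I) - 12)/(b^2 + I*b + 42)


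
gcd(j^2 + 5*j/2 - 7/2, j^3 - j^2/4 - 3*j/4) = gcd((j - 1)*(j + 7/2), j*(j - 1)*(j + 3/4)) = j - 1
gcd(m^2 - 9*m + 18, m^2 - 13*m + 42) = m - 6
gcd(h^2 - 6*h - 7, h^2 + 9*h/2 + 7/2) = h + 1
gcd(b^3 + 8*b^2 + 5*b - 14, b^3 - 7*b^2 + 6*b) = b - 1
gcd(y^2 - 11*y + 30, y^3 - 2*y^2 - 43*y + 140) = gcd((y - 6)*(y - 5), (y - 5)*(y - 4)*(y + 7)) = y - 5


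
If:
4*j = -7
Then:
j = -7/4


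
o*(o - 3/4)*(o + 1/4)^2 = o^4 - o^3/4 - 5*o^2/16 - 3*o/64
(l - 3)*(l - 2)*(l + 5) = l^3 - 19*l + 30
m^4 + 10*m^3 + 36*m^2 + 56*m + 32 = (m + 2)^3*(m + 4)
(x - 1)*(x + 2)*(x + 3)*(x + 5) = x^4 + 9*x^3 + 21*x^2 - x - 30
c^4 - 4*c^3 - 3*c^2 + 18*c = c*(c - 3)^2*(c + 2)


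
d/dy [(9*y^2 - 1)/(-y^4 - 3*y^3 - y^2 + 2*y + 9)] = (-18*y*(y^4 + 3*y^3 + y^2 - 2*y - 9) + (9*y^2 - 1)*(4*y^3 + 9*y^2 + 2*y - 2))/(y^4 + 3*y^3 + y^2 - 2*y - 9)^2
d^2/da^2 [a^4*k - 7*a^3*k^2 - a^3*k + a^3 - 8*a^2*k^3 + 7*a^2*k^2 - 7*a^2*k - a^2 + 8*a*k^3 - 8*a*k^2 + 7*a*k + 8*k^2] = 12*a^2*k - 42*a*k^2 - 6*a*k + 6*a - 16*k^3 + 14*k^2 - 14*k - 2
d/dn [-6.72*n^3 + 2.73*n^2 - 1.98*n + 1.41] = -20.16*n^2 + 5.46*n - 1.98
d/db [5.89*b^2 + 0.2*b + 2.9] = 11.78*b + 0.2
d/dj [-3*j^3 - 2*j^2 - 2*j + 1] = -9*j^2 - 4*j - 2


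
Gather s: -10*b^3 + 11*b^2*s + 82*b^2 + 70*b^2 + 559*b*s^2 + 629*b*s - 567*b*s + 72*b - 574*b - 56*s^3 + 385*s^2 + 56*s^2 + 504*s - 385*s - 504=-10*b^3 + 152*b^2 - 502*b - 56*s^3 + s^2*(559*b + 441) + s*(11*b^2 + 62*b + 119) - 504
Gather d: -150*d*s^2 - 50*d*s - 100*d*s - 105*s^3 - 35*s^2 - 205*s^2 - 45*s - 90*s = d*(-150*s^2 - 150*s) - 105*s^3 - 240*s^2 - 135*s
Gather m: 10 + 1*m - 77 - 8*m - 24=-7*m - 91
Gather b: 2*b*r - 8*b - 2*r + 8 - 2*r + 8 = b*(2*r - 8) - 4*r + 16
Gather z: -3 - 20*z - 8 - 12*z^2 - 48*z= -12*z^2 - 68*z - 11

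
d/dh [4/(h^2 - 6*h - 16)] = 8*(3 - h)/(-h^2 + 6*h + 16)^2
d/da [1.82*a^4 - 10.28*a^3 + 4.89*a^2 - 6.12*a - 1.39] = 7.28*a^3 - 30.84*a^2 + 9.78*a - 6.12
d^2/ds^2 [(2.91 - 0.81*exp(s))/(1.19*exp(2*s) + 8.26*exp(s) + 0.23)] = (-1.147041*exp(4*s) + 24.445218*exp(3*s) + 87.140844*exp(2*s) + 196.895286*exp(s) - 5.571267)*exp(s)/(1.685159*exp(6*s) + 35.090958*exp(5*s) + 244.549641*exp(4*s) + 577.124548*exp(3*s) + 47.265897*exp(2*s) + 1.310862*exp(s) + 0.012167)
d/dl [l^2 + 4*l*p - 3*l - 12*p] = 2*l + 4*p - 3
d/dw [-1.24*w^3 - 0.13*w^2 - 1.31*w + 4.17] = -3.72*w^2 - 0.26*w - 1.31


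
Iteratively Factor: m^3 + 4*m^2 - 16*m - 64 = (m - 4)*(m^2 + 8*m + 16) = (m - 4)*(m + 4)*(m + 4)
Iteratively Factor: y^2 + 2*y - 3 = (y + 3)*(y - 1)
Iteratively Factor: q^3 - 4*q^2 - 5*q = (q + 1)*(q^2 - 5*q) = (q - 5)*(q + 1)*(q)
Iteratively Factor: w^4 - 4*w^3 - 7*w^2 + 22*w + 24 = (w + 1)*(w^3 - 5*w^2 - 2*w + 24) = (w - 4)*(w + 1)*(w^2 - w - 6) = (w - 4)*(w + 1)*(w + 2)*(w - 3)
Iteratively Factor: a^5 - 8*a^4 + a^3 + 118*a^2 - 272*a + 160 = (a - 2)*(a^4 - 6*a^3 - 11*a^2 + 96*a - 80) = (a - 2)*(a + 4)*(a^3 - 10*a^2 + 29*a - 20) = (a - 5)*(a - 2)*(a + 4)*(a^2 - 5*a + 4) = (a - 5)*(a - 2)*(a - 1)*(a + 4)*(a - 4)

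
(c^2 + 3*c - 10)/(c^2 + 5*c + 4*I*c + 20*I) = (c - 2)/(c + 4*I)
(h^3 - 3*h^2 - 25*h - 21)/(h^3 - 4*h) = (h^3 - 3*h^2 - 25*h - 21)/(h*(h^2 - 4))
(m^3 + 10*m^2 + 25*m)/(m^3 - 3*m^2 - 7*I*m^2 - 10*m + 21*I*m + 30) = m*(m^2 + 10*m + 25)/(m^3 - m^2*(3 + 7*I) + m*(-10 + 21*I) + 30)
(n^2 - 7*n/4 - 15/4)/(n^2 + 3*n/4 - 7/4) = (4*n^2 - 7*n - 15)/(4*n^2 + 3*n - 7)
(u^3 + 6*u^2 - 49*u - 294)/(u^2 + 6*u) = u - 49/u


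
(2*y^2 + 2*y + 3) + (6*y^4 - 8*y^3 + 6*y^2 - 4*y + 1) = 6*y^4 - 8*y^3 + 8*y^2 - 2*y + 4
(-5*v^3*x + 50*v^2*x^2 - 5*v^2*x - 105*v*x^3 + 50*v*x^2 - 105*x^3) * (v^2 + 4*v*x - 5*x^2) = -5*v^5*x + 30*v^4*x^2 - 5*v^4*x + 120*v^3*x^3 + 30*v^3*x^2 - 670*v^2*x^4 + 120*v^2*x^3 + 525*v*x^5 - 670*v*x^4 + 525*x^5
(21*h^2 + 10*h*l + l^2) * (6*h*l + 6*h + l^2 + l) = 126*h^3*l + 126*h^3 + 81*h^2*l^2 + 81*h^2*l + 16*h*l^3 + 16*h*l^2 + l^4 + l^3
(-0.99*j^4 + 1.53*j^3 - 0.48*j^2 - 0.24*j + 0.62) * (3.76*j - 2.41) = -3.7224*j^5 + 8.1387*j^4 - 5.4921*j^3 + 0.2544*j^2 + 2.9096*j - 1.4942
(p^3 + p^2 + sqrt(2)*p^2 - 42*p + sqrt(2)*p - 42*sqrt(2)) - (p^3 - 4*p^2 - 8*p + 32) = sqrt(2)*p^2 + 5*p^2 - 34*p + sqrt(2)*p - 42*sqrt(2) - 32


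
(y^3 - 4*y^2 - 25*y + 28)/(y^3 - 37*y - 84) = (y - 1)/(y + 3)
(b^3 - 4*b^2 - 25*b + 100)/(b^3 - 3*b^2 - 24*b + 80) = (b - 5)/(b - 4)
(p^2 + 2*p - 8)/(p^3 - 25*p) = (p^2 + 2*p - 8)/(p*(p^2 - 25))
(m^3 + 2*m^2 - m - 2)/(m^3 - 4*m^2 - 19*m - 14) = (m - 1)/(m - 7)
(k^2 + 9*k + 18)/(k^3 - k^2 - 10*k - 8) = (k^2 + 9*k + 18)/(k^3 - k^2 - 10*k - 8)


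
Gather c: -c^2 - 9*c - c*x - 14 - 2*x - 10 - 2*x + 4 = -c^2 + c*(-x - 9) - 4*x - 20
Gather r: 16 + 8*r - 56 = 8*r - 40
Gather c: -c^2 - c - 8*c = -c^2 - 9*c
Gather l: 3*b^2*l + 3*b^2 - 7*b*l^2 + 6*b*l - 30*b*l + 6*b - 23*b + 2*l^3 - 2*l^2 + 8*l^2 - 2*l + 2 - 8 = 3*b^2 - 17*b + 2*l^3 + l^2*(6 - 7*b) + l*(3*b^2 - 24*b - 2) - 6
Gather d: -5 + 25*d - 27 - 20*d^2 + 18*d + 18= -20*d^2 + 43*d - 14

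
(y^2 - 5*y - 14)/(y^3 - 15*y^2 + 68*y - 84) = (y + 2)/(y^2 - 8*y + 12)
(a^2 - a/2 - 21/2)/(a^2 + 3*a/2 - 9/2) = (2*a - 7)/(2*a - 3)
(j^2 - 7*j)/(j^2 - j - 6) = j*(7 - j)/(-j^2 + j + 6)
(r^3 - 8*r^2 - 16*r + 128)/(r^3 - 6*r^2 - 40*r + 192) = (r + 4)/(r + 6)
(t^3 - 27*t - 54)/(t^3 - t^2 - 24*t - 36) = (t + 3)/(t + 2)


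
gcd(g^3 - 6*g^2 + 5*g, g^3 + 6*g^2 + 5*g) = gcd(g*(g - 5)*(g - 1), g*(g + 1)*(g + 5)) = g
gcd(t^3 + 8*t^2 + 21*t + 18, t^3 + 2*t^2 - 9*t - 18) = t^2 + 5*t + 6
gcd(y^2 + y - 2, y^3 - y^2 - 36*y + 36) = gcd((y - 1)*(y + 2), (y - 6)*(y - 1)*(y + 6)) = y - 1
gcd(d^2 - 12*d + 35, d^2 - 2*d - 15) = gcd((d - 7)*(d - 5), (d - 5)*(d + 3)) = d - 5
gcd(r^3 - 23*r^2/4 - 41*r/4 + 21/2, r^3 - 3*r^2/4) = r - 3/4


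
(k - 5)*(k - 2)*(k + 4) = k^3 - 3*k^2 - 18*k + 40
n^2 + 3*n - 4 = (n - 1)*(n + 4)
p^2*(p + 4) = p^3 + 4*p^2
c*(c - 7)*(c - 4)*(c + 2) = c^4 - 9*c^3 + 6*c^2 + 56*c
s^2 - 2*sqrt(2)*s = s*(s - 2*sqrt(2))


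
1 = 1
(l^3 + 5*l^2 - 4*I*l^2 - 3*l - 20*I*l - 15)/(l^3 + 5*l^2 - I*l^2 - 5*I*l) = (l - 3*I)/l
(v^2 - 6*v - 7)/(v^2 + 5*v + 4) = (v - 7)/(v + 4)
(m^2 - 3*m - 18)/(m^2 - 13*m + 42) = (m + 3)/(m - 7)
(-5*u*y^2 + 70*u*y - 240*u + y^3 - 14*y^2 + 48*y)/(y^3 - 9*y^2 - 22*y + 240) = (-5*u + y)/(y + 5)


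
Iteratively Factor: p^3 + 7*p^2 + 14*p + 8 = (p + 4)*(p^2 + 3*p + 2) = (p + 1)*(p + 4)*(p + 2)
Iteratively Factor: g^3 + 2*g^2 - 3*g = (g)*(g^2 + 2*g - 3) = g*(g - 1)*(g + 3)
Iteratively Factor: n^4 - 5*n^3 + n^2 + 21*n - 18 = (n - 3)*(n^3 - 2*n^2 - 5*n + 6) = (n - 3)*(n + 2)*(n^2 - 4*n + 3) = (n - 3)^2*(n + 2)*(n - 1)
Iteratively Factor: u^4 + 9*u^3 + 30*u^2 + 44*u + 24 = (u + 2)*(u^3 + 7*u^2 + 16*u + 12) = (u + 2)^2*(u^2 + 5*u + 6) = (u + 2)^2*(u + 3)*(u + 2)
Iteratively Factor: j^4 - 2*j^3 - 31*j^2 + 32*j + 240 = (j - 4)*(j^3 + 2*j^2 - 23*j - 60) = (j - 4)*(j + 4)*(j^2 - 2*j - 15) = (j - 5)*(j - 4)*(j + 4)*(j + 3)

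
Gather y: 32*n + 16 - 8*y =32*n - 8*y + 16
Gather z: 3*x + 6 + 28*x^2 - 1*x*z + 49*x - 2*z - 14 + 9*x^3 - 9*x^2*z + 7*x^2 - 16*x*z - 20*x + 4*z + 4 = 9*x^3 + 35*x^2 + 32*x + z*(-9*x^2 - 17*x + 2) - 4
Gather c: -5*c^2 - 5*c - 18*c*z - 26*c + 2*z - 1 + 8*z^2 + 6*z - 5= -5*c^2 + c*(-18*z - 31) + 8*z^2 + 8*z - 6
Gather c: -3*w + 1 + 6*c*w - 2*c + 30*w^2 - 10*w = c*(6*w - 2) + 30*w^2 - 13*w + 1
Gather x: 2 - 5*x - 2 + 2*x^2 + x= 2*x^2 - 4*x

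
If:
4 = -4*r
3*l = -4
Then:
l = -4/3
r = -1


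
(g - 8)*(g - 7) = g^2 - 15*g + 56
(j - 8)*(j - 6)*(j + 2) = j^3 - 12*j^2 + 20*j + 96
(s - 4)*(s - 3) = s^2 - 7*s + 12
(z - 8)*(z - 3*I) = z^2 - 8*z - 3*I*z + 24*I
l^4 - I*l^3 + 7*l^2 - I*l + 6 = (l - 3*I)*(l - I)*(l + I)*(l + 2*I)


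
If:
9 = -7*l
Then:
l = -9/7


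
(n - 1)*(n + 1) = n^2 - 1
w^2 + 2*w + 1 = (w + 1)^2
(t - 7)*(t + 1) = t^2 - 6*t - 7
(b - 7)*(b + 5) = b^2 - 2*b - 35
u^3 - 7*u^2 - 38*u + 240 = (u - 8)*(u - 5)*(u + 6)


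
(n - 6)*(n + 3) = n^2 - 3*n - 18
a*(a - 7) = a^2 - 7*a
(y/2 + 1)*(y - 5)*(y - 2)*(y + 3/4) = y^4/2 - 17*y^3/8 - 31*y^2/8 + 17*y/2 + 15/2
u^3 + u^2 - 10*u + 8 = (u - 2)*(u - 1)*(u + 4)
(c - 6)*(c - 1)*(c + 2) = c^3 - 5*c^2 - 8*c + 12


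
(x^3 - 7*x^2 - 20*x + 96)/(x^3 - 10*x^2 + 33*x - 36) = (x^2 - 4*x - 32)/(x^2 - 7*x + 12)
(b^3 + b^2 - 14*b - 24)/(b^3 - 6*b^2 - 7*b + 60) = (b + 2)/(b - 5)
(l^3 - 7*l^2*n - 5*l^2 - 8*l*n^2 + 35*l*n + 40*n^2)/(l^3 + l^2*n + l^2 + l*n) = (l^2 - 8*l*n - 5*l + 40*n)/(l*(l + 1))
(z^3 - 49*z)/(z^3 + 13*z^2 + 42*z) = (z - 7)/(z + 6)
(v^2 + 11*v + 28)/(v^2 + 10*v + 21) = (v + 4)/(v + 3)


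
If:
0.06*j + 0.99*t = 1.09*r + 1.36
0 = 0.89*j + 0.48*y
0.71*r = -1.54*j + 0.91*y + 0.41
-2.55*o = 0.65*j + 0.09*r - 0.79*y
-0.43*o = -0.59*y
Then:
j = 0.01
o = -0.03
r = 0.53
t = 1.95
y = -0.02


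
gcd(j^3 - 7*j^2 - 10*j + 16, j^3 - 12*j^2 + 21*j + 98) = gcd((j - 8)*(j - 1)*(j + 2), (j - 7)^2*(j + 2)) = j + 2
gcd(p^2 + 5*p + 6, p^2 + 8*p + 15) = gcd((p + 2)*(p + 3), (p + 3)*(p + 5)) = p + 3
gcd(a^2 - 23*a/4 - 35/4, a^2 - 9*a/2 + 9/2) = 1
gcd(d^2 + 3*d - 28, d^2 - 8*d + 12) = 1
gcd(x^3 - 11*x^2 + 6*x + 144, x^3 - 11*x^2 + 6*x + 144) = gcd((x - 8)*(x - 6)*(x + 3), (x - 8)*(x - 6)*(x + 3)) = x^3 - 11*x^2 + 6*x + 144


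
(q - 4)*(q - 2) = q^2 - 6*q + 8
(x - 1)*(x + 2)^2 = x^3 + 3*x^2 - 4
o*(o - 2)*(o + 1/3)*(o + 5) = o^4 + 10*o^3/3 - 9*o^2 - 10*o/3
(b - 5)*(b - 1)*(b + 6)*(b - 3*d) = b^4 - 3*b^3*d - 31*b^2 + 93*b*d + 30*b - 90*d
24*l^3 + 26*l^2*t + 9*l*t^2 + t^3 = (2*l + t)*(3*l + t)*(4*l + t)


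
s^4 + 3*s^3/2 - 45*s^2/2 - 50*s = s*(s - 5)*(s + 5/2)*(s + 4)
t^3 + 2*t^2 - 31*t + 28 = (t - 4)*(t - 1)*(t + 7)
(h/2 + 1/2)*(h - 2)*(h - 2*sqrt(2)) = h^3/2 - sqrt(2)*h^2 - h^2/2 - h + sqrt(2)*h + 2*sqrt(2)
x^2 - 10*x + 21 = (x - 7)*(x - 3)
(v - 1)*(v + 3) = v^2 + 2*v - 3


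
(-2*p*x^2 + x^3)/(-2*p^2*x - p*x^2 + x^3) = x/(p + x)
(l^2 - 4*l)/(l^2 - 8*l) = (l - 4)/(l - 8)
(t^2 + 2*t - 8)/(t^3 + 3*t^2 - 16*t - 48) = (t - 2)/(t^2 - t - 12)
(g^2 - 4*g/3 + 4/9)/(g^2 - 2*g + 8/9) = (3*g - 2)/(3*g - 4)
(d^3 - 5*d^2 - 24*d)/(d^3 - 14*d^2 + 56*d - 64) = d*(d + 3)/(d^2 - 6*d + 8)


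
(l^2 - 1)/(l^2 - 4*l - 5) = (l - 1)/(l - 5)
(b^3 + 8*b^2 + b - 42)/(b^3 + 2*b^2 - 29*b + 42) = (b + 3)/(b - 3)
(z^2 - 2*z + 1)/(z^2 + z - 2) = (z - 1)/(z + 2)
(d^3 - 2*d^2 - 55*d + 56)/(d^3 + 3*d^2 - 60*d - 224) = (d - 1)/(d + 4)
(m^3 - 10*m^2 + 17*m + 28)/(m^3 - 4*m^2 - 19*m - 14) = (m - 4)/(m + 2)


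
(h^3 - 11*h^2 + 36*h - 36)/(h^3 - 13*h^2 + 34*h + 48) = (h^2 - 5*h + 6)/(h^2 - 7*h - 8)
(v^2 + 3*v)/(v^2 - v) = (v + 3)/(v - 1)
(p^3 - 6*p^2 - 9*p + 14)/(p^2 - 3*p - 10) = (p^2 - 8*p + 7)/(p - 5)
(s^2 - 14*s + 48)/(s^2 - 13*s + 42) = (s - 8)/(s - 7)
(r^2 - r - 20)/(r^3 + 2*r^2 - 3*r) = (r^2 - r - 20)/(r*(r^2 + 2*r - 3))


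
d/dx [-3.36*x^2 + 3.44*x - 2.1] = 3.44 - 6.72*x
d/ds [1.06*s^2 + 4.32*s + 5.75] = 2.12*s + 4.32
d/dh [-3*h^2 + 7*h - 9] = 7 - 6*h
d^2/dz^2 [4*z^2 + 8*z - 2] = 8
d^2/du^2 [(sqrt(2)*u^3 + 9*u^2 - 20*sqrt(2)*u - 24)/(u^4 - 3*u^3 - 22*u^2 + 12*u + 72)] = 2*(3*(sqrt(2)*u + 3)*(u^4 - 3*u^3 - 22*u^2 + 12*u + 72)^2 + ((-6*u^2 + 9*u + 22)*(sqrt(2)*u^3 + 9*u^2 - 20*sqrt(2)*u - 24) - (3*sqrt(2)*u^2 + 18*u - 20*sqrt(2))*(4*u^3 - 9*u^2 - 44*u + 12))*(u^4 - 3*u^3 - 22*u^2 + 12*u + 72) + (4*u^3 - 9*u^2 - 44*u + 12)^2*(sqrt(2)*u^3 + 9*u^2 - 20*sqrt(2)*u - 24))/(u^4 - 3*u^3 - 22*u^2 + 12*u + 72)^3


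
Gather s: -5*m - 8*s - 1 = -5*m - 8*s - 1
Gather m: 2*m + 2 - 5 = 2*m - 3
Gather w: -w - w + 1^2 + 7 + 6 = 14 - 2*w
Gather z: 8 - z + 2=10 - z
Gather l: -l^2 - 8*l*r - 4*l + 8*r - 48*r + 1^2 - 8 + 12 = -l^2 + l*(-8*r - 4) - 40*r + 5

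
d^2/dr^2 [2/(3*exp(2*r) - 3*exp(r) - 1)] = 6*((1 - 4*exp(r))*(-3*exp(2*r) + 3*exp(r) + 1) - 6*(2*exp(r) - 1)^2*exp(r))*exp(r)/(-3*exp(2*r) + 3*exp(r) + 1)^3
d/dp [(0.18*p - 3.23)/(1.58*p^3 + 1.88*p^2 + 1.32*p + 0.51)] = (-0.5688*p^3 + 14.9718*p^2 + 12.1448*p + 4.3554)/(2.4964*p^6 + 5.9408*p^5 + 7.7056*p^4 + 6.5748*p^3 + 3.66*p^2 + 1.3464*p + 0.2601)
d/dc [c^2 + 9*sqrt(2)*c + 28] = 2*c + 9*sqrt(2)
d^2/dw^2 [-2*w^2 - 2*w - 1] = -4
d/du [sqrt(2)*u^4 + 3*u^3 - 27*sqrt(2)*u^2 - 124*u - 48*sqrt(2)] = 4*sqrt(2)*u^3 + 9*u^2 - 54*sqrt(2)*u - 124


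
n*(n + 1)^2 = n^3 + 2*n^2 + n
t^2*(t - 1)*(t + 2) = t^4 + t^3 - 2*t^2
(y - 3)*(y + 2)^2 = y^3 + y^2 - 8*y - 12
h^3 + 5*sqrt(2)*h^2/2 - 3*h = h*(h - sqrt(2)/2)*(h + 3*sqrt(2))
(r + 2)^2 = r^2 + 4*r + 4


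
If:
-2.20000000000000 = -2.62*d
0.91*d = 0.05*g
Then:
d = 0.84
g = 15.28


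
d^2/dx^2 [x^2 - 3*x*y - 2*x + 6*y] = 2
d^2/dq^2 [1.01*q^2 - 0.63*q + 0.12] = 2.02000000000000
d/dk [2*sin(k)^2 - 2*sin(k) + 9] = 2*sin(2*k) - 2*cos(k)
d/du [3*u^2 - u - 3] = 6*u - 1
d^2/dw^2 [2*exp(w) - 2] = 2*exp(w)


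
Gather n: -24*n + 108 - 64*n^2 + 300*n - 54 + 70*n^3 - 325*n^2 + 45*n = 70*n^3 - 389*n^2 + 321*n + 54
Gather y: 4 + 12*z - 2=12*z + 2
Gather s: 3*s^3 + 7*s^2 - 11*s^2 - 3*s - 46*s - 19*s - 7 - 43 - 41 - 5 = 3*s^3 - 4*s^2 - 68*s - 96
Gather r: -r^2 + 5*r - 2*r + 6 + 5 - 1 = -r^2 + 3*r + 10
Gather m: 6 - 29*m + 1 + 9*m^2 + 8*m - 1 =9*m^2 - 21*m + 6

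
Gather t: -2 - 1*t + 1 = -t - 1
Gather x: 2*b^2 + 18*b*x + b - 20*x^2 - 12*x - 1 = 2*b^2 + b - 20*x^2 + x*(18*b - 12) - 1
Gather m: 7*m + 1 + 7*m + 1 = 14*m + 2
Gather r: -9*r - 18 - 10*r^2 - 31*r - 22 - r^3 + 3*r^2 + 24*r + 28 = -r^3 - 7*r^2 - 16*r - 12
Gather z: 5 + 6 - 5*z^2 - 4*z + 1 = -5*z^2 - 4*z + 12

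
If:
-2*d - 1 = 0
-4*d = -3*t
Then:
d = -1/2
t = -2/3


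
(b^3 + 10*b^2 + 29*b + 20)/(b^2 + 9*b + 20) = b + 1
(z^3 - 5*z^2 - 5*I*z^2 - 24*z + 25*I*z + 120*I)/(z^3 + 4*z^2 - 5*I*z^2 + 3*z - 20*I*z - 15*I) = (z - 8)/(z + 1)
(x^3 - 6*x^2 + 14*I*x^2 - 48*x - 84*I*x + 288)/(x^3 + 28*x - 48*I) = (x^2 + x*(-6 + 8*I) - 48*I)/(x^2 - 6*I*x - 8)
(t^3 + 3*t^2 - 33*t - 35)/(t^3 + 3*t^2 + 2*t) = (t^2 + 2*t - 35)/(t*(t + 2))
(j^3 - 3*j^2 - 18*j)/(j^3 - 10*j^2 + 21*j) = (j^2 - 3*j - 18)/(j^2 - 10*j + 21)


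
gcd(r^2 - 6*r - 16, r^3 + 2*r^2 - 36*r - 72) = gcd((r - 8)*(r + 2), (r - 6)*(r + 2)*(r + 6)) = r + 2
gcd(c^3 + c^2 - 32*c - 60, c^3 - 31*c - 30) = c^2 - c - 30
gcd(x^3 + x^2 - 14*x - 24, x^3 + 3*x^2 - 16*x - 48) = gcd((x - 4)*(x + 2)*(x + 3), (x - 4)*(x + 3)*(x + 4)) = x^2 - x - 12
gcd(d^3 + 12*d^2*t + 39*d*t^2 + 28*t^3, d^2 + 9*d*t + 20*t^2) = d + 4*t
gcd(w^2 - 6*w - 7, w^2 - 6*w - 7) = w^2 - 6*w - 7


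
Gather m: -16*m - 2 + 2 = -16*m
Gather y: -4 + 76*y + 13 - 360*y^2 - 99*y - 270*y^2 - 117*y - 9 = -630*y^2 - 140*y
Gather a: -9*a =-9*a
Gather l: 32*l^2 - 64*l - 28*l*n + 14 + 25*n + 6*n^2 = 32*l^2 + l*(-28*n - 64) + 6*n^2 + 25*n + 14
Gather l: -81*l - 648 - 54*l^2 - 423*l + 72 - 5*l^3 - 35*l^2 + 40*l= -5*l^3 - 89*l^2 - 464*l - 576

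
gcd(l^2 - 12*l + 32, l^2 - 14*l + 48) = l - 8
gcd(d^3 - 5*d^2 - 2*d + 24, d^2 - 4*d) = d - 4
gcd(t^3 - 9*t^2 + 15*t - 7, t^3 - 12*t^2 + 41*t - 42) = t - 7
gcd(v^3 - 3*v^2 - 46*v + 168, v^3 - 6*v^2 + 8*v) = v - 4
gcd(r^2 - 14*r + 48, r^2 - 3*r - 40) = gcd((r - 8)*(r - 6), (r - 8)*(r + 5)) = r - 8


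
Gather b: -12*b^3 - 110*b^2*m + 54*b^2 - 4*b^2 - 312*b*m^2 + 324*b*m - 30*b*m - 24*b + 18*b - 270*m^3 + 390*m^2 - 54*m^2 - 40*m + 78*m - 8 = -12*b^3 + b^2*(50 - 110*m) + b*(-312*m^2 + 294*m - 6) - 270*m^3 + 336*m^2 + 38*m - 8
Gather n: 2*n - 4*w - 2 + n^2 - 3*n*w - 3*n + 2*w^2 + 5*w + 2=n^2 + n*(-3*w - 1) + 2*w^2 + w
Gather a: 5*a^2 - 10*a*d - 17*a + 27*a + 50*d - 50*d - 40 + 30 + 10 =5*a^2 + a*(10 - 10*d)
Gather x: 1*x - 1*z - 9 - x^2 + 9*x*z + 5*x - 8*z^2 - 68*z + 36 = -x^2 + x*(9*z + 6) - 8*z^2 - 69*z + 27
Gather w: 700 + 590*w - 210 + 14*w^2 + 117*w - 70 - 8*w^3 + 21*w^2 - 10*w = -8*w^3 + 35*w^2 + 697*w + 420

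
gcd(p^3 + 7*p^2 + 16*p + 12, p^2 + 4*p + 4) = p^2 + 4*p + 4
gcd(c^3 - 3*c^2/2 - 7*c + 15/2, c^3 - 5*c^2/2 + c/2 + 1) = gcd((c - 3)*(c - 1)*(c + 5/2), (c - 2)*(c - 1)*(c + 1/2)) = c - 1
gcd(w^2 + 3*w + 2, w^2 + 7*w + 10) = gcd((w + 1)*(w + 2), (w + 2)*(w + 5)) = w + 2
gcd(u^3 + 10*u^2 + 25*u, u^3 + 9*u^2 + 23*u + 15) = u + 5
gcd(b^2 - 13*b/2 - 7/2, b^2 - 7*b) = b - 7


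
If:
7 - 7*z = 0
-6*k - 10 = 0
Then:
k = -5/3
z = 1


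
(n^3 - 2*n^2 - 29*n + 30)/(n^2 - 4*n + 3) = (n^2 - n - 30)/(n - 3)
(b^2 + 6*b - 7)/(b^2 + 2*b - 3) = (b + 7)/(b + 3)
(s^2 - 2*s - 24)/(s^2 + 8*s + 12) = (s^2 - 2*s - 24)/(s^2 + 8*s + 12)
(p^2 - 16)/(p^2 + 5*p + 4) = (p - 4)/(p + 1)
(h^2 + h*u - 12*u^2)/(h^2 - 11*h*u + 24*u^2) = (-h - 4*u)/(-h + 8*u)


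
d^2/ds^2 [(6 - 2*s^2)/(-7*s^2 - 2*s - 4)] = 4*(-14*s^3 - 525*s^2 - 126*s + 88)/(343*s^6 + 294*s^5 + 672*s^4 + 344*s^3 + 384*s^2 + 96*s + 64)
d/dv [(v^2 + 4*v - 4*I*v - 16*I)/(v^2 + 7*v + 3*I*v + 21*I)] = (v^2*(3 + 7*I) + 74*I*v + 36 + 196*I)/(v^4 + v^3*(14 + 6*I) + v^2*(40 + 84*I) + v*(-126 + 294*I) - 441)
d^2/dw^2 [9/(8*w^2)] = 27/(4*w^4)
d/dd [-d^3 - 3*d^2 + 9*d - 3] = -3*d^2 - 6*d + 9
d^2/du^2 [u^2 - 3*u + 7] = 2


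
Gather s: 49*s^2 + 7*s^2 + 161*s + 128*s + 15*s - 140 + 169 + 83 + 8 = 56*s^2 + 304*s + 120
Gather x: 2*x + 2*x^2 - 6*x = 2*x^2 - 4*x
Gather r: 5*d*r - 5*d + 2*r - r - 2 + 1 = -5*d + r*(5*d + 1) - 1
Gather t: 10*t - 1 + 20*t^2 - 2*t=20*t^2 + 8*t - 1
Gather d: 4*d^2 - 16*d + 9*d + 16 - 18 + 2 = 4*d^2 - 7*d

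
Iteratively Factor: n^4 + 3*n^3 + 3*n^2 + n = (n + 1)*(n^3 + 2*n^2 + n) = n*(n + 1)*(n^2 + 2*n + 1) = n*(n + 1)^2*(n + 1)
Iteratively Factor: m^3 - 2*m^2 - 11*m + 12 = (m - 4)*(m^2 + 2*m - 3) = (m - 4)*(m - 1)*(m + 3)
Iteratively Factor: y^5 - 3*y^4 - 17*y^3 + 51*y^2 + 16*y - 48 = (y + 4)*(y^4 - 7*y^3 + 11*y^2 + 7*y - 12) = (y - 3)*(y + 4)*(y^3 - 4*y^2 - y + 4) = (y - 4)*(y - 3)*(y + 4)*(y^2 - 1) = (y - 4)*(y - 3)*(y - 1)*(y + 4)*(y + 1)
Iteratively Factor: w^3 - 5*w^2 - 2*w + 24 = (w - 3)*(w^2 - 2*w - 8) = (w - 4)*(w - 3)*(w + 2)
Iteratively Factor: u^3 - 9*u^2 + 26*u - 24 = (u - 2)*(u^2 - 7*u + 12) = (u - 4)*(u - 2)*(u - 3)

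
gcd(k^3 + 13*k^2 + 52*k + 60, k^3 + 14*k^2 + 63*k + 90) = k^2 + 11*k + 30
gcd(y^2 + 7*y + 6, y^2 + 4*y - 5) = 1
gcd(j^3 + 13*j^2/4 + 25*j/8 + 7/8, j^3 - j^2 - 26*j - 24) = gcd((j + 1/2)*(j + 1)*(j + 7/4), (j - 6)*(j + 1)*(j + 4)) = j + 1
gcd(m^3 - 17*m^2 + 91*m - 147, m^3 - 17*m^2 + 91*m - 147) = m^3 - 17*m^2 + 91*m - 147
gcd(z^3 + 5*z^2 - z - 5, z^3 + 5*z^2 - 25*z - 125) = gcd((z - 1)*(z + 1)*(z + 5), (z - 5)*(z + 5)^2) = z + 5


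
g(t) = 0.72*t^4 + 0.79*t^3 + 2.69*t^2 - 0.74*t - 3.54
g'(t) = 2.88*t^3 + 2.37*t^2 + 5.38*t - 0.74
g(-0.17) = -3.34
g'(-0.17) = -1.60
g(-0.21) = -3.27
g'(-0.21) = -1.79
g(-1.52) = 4.87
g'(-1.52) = -13.56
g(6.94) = 2055.15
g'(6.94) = 1113.40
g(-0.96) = -0.44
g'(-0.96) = -6.27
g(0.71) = -2.24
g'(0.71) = 5.31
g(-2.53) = 32.26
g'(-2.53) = -45.82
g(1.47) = 7.06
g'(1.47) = 21.44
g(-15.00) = 34396.56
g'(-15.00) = -9268.19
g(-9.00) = 4369.02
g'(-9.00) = -1956.71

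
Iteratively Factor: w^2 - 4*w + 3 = (w - 3)*(w - 1)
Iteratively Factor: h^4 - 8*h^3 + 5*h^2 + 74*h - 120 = (h - 4)*(h^3 - 4*h^2 - 11*h + 30) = (h - 5)*(h - 4)*(h^2 + h - 6) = (h - 5)*(h - 4)*(h - 2)*(h + 3)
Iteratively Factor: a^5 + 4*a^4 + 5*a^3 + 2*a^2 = (a + 2)*(a^4 + 2*a^3 + a^2) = a*(a + 2)*(a^3 + 2*a^2 + a) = a^2*(a + 2)*(a^2 + 2*a + 1) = a^2*(a + 1)*(a + 2)*(a + 1)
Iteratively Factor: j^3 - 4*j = (j)*(j^2 - 4) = j*(j + 2)*(j - 2)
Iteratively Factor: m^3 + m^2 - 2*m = (m)*(m^2 + m - 2) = m*(m - 1)*(m + 2)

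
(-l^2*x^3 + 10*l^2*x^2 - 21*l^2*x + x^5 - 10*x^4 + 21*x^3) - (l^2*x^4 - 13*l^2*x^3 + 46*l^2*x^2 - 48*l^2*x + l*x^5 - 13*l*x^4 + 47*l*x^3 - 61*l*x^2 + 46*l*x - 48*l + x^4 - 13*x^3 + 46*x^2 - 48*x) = -l^2*x^4 + 12*l^2*x^3 - 36*l^2*x^2 + 27*l^2*x - l*x^5 + 13*l*x^4 - 47*l*x^3 + 61*l*x^2 - 46*l*x + 48*l + x^5 - 11*x^4 + 34*x^3 - 46*x^2 + 48*x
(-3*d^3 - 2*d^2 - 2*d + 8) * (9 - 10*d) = 30*d^4 - 7*d^3 + 2*d^2 - 98*d + 72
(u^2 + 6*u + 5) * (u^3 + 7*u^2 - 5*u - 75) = u^5 + 13*u^4 + 42*u^3 - 70*u^2 - 475*u - 375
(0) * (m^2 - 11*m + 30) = 0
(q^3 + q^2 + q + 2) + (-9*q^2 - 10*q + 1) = q^3 - 8*q^2 - 9*q + 3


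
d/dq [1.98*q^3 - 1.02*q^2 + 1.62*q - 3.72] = 5.94*q^2 - 2.04*q + 1.62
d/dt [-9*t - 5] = -9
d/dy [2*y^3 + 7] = 6*y^2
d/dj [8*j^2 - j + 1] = 16*j - 1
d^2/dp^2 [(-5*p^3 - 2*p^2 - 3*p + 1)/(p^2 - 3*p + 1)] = 2*(-49*p^3 + 54*p^2 - 15*p - 3)/(p^6 - 9*p^5 + 30*p^4 - 45*p^3 + 30*p^2 - 9*p + 1)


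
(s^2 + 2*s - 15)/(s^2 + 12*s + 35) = (s - 3)/(s + 7)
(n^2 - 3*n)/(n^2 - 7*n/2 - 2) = 2*n*(3 - n)/(-2*n^2 + 7*n + 4)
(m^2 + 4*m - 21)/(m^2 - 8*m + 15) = (m + 7)/(m - 5)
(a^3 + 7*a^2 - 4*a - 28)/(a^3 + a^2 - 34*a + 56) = (a + 2)/(a - 4)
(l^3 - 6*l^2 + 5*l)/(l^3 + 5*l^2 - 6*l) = (l - 5)/(l + 6)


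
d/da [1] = 0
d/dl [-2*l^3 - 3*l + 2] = -6*l^2 - 3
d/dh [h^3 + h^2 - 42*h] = 3*h^2 + 2*h - 42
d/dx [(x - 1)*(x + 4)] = 2*x + 3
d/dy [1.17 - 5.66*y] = -5.66000000000000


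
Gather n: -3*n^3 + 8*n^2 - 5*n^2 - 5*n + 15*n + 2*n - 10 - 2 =-3*n^3 + 3*n^2 + 12*n - 12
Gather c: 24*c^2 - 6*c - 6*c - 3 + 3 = 24*c^2 - 12*c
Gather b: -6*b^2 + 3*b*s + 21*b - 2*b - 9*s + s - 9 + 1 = -6*b^2 + b*(3*s + 19) - 8*s - 8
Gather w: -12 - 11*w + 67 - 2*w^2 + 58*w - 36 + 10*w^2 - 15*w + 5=8*w^2 + 32*w + 24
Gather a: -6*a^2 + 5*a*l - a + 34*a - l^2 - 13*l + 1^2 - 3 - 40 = -6*a^2 + a*(5*l + 33) - l^2 - 13*l - 42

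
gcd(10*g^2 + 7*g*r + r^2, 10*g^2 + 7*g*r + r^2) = 10*g^2 + 7*g*r + r^2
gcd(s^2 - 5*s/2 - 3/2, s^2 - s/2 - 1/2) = s + 1/2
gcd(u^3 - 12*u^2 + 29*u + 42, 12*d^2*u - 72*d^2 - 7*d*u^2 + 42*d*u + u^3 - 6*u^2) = u - 6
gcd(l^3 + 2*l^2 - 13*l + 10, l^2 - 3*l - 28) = 1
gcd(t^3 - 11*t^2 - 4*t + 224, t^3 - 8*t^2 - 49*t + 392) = t^2 - 15*t + 56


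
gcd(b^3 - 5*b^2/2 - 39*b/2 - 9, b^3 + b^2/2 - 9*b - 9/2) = b^2 + 7*b/2 + 3/2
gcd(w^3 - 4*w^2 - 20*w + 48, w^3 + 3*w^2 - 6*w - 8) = w^2 + 2*w - 8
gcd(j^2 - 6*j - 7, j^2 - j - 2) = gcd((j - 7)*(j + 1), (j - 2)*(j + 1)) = j + 1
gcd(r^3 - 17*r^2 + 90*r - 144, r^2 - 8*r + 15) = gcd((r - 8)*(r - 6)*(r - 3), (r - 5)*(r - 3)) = r - 3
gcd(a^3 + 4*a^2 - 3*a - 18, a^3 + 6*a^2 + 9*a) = a^2 + 6*a + 9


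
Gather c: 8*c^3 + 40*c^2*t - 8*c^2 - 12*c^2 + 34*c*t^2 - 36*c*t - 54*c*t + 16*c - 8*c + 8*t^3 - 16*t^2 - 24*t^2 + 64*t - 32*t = 8*c^3 + c^2*(40*t - 20) + c*(34*t^2 - 90*t + 8) + 8*t^3 - 40*t^2 + 32*t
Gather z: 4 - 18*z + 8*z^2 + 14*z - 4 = 8*z^2 - 4*z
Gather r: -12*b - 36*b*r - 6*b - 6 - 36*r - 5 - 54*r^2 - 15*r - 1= -18*b - 54*r^2 + r*(-36*b - 51) - 12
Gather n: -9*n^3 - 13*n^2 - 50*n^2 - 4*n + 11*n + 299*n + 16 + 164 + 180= -9*n^3 - 63*n^2 + 306*n + 360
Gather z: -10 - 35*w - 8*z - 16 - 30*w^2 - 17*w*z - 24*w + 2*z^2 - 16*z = -30*w^2 - 59*w + 2*z^2 + z*(-17*w - 24) - 26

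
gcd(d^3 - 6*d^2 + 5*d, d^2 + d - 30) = d - 5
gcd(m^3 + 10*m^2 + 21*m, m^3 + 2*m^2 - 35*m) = m^2 + 7*m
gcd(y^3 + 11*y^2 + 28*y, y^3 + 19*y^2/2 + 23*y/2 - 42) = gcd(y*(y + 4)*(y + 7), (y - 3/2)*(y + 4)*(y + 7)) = y^2 + 11*y + 28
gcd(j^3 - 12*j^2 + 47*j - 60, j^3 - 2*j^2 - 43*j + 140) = j^2 - 9*j + 20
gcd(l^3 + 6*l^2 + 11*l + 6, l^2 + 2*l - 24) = 1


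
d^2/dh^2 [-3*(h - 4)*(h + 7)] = -6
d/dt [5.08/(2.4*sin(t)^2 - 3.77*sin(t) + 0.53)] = (19.1516 - 24.384*sin(t))*cos(t)/(2.4*sin(t)^2 - 3.77*sin(t) + 0.53)^2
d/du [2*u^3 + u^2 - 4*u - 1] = 6*u^2 + 2*u - 4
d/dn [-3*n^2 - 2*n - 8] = -6*n - 2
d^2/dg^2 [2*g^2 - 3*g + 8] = 4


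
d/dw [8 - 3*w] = -3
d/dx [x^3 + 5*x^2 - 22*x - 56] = 3*x^2 + 10*x - 22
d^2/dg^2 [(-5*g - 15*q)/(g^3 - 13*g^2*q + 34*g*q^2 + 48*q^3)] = 10*(-(g + 3*q)*(3*g^2 - 26*g*q + 34*q^2)^2 + (3*g^2 - 26*g*q + 34*q^2 + (g + 3*q)*(3*g - 13*q))*(g^3 - 13*g^2*q + 34*g*q^2 + 48*q^3))/(g^3 - 13*g^2*q + 34*g*q^2 + 48*q^3)^3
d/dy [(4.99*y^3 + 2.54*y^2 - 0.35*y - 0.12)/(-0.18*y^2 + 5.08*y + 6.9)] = (-0.8982*y^4 + 50.6984*y^3 + 116.1332*y^2 + 35.0088*y - 1.8054)/(0.0324*y^4 - 1.8288*y^3 + 23.3224*y^2 + 70.104*y + 47.61)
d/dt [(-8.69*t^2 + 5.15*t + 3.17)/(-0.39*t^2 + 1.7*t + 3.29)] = (-12.7645*t^2 - 54.7076*t + 11.5545)/(0.1521*t^4 - 1.326*t^3 + 0.323799999999999*t^2 + 11.186*t + 10.8241)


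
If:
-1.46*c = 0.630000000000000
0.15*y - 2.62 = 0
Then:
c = -0.43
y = 17.47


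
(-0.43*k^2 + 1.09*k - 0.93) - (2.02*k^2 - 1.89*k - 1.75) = -2.45*k^2 + 2.98*k + 0.82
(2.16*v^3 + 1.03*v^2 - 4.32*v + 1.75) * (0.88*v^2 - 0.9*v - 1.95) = 1.9008*v^5 - 1.0376*v^4 - 8.9406*v^3 + 3.4195*v^2 + 6.849*v - 3.4125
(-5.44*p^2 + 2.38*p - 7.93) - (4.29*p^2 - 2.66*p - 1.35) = -9.73*p^2 + 5.04*p - 6.58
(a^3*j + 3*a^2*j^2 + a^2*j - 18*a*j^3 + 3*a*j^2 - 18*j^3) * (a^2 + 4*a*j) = a^5*j + 7*a^4*j^2 + a^4*j - 6*a^3*j^3 + 7*a^3*j^2 - 72*a^2*j^4 - 6*a^2*j^3 - 72*a*j^4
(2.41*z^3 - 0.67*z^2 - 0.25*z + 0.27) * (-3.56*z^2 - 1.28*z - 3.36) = -8.5796*z^5 - 0.6996*z^4 - 6.35*z^3 + 1.61*z^2 + 0.4944*z - 0.9072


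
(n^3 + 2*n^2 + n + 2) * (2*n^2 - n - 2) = 2*n^5 + 3*n^4 - 2*n^3 - n^2 - 4*n - 4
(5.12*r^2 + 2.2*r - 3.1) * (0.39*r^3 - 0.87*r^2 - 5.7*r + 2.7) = 1.9968*r^5 - 3.5964*r^4 - 32.307*r^3 + 3.981*r^2 + 23.61*r - 8.37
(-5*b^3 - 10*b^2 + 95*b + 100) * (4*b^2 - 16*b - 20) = -20*b^5 + 40*b^4 + 640*b^3 - 920*b^2 - 3500*b - 2000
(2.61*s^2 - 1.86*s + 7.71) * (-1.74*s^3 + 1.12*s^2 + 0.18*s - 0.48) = -4.5414*s^5 + 6.1596*s^4 - 15.0288*s^3 + 7.0476*s^2 + 2.2806*s - 3.7008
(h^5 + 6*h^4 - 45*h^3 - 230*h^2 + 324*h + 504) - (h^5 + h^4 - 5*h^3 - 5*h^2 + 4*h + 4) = 5*h^4 - 40*h^3 - 225*h^2 + 320*h + 500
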